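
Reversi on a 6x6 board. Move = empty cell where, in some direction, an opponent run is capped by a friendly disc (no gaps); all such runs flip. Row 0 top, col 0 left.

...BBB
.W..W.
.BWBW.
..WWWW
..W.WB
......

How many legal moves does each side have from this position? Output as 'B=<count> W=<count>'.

Answer: B=5 W=6

Derivation:
-- B to move --
(0,0): no bracket -> illegal
(0,1): flips 1 -> legal
(0,2): no bracket -> illegal
(1,0): no bracket -> illegal
(1,2): no bracket -> illegal
(1,3): no bracket -> illegal
(1,5): no bracket -> illegal
(2,0): no bracket -> illegal
(2,5): flips 3 -> legal
(3,1): no bracket -> illegal
(4,1): flips 1 -> legal
(4,3): flips 3 -> legal
(5,1): no bracket -> illegal
(5,2): no bracket -> illegal
(5,3): no bracket -> illegal
(5,4): flips 4 -> legal
(5,5): no bracket -> illegal
B mobility = 5
-- W to move --
(0,2): no bracket -> illegal
(1,0): flips 1 -> legal
(1,2): flips 1 -> legal
(1,3): flips 1 -> legal
(1,5): no bracket -> illegal
(2,0): flips 1 -> legal
(3,0): no bracket -> illegal
(3,1): flips 1 -> legal
(5,4): no bracket -> illegal
(5,5): flips 1 -> legal
W mobility = 6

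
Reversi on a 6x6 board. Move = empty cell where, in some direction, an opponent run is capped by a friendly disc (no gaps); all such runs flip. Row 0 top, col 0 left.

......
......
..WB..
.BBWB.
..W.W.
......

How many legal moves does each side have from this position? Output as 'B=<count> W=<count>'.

Answer: B=7 W=6

Derivation:
-- B to move --
(1,1): no bracket -> illegal
(1,2): flips 1 -> legal
(1,3): flips 1 -> legal
(2,1): flips 1 -> legal
(2,4): no bracket -> illegal
(3,5): no bracket -> illegal
(4,1): no bracket -> illegal
(4,3): flips 1 -> legal
(4,5): no bracket -> illegal
(5,1): no bracket -> illegal
(5,2): flips 1 -> legal
(5,3): flips 1 -> legal
(5,4): flips 1 -> legal
(5,5): no bracket -> illegal
B mobility = 7
-- W to move --
(1,2): no bracket -> illegal
(1,3): flips 1 -> legal
(1,4): no bracket -> illegal
(2,0): flips 1 -> legal
(2,1): no bracket -> illegal
(2,4): flips 2 -> legal
(2,5): no bracket -> illegal
(3,0): flips 2 -> legal
(3,5): flips 1 -> legal
(4,0): flips 1 -> legal
(4,1): no bracket -> illegal
(4,3): no bracket -> illegal
(4,5): no bracket -> illegal
W mobility = 6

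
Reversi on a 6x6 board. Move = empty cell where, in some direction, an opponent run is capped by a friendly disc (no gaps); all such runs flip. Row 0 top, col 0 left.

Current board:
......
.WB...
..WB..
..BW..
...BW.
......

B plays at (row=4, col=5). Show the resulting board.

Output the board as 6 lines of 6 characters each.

Place B at (4,5); scan 8 dirs for brackets.
Dir NW: first cell '.' (not opp) -> no flip
Dir N: first cell '.' (not opp) -> no flip
Dir NE: edge -> no flip
Dir W: opp run (4,4) capped by B -> flip
Dir E: edge -> no flip
Dir SW: first cell '.' (not opp) -> no flip
Dir S: first cell '.' (not opp) -> no flip
Dir SE: edge -> no flip
All flips: (4,4)

Answer: ......
.WB...
..WB..
..BW..
...BBB
......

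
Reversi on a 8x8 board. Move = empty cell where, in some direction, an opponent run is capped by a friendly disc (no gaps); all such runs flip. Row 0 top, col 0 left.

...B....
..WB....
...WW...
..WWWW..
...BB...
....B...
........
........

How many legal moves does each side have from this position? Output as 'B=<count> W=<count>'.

Answer: B=7 W=7

Derivation:
-- B to move --
(0,1): no bracket -> illegal
(0,2): no bracket -> illegal
(1,1): flips 1 -> legal
(1,4): flips 2 -> legal
(1,5): no bracket -> illegal
(2,1): flips 2 -> legal
(2,2): flips 1 -> legal
(2,5): flips 1 -> legal
(2,6): flips 1 -> legal
(3,1): no bracket -> illegal
(3,6): no bracket -> illegal
(4,1): no bracket -> illegal
(4,2): no bracket -> illegal
(4,5): no bracket -> illegal
(4,6): flips 2 -> legal
B mobility = 7
-- W to move --
(0,2): flips 1 -> legal
(0,4): no bracket -> illegal
(1,4): flips 1 -> legal
(2,2): no bracket -> illegal
(4,2): no bracket -> illegal
(4,5): no bracket -> illegal
(5,2): flips 1 -> legal
(5,3): flips 2 -> legal
(5,5): flips 1 -> legal
(6,3): no bracket -> illegal
(6,4): flips 2 -> legal
(6,5): flips 2 -> legal
W mobility = 7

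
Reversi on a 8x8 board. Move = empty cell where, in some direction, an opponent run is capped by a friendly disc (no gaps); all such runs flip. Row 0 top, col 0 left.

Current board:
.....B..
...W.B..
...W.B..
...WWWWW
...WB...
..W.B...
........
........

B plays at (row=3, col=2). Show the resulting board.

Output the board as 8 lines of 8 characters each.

Place B at (3,2); scan 8 dirs for brackets.
Dir NW: first cell '.' (not opp) -> no flip
Dir N: first cell '.' (not opp) -> no flip
Dir NE: opp run (2,3), next='.' -> no flip
Dir W: first cell '.' (not opp) -> no flip
Dir E: opp run (3,3) (3,4) (3,5) (3,6) (3,7), next=edge -> no flip
Dir SW: first cell '.' (not opp) -> no flip
Dir S: first cell '.' (not opp) -> no flip
Dir SE: opp run (4,3) capped by B -> flip
All flips: (4,3)

Answer: .....B..
...W.B..
...W.B..
..BWWWWW
...BB...
..W.B...
........
........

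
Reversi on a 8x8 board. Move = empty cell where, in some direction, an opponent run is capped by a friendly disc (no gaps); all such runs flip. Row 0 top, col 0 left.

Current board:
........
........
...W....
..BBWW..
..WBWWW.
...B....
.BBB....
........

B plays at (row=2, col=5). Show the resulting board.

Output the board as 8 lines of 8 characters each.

Answer: ........
........
...W.B..
..BBBW..
..WBWWW.
...B....
.BBB....
........

Derivation:
Place B at (2,5); scan 8 dirs for brackets.
Dir NW: first cell '.' (not opp) -> no flip
Dir N: first cell '.' (not opp) -> no flip
Dir NE: first cell '.' (not opp) -> no flip
Dir W: first cell '.' (not opp) -> no flip
Dir E: first cell '.' (not opp) -> no flip
Dir SW: opp run (3,4) capped by B -> flip
Dir S: opp run (3,5) (4,5), next='.' -> no flip
Dir SE: first cell '.' (not opp) -> no flip
All flips: (3,4)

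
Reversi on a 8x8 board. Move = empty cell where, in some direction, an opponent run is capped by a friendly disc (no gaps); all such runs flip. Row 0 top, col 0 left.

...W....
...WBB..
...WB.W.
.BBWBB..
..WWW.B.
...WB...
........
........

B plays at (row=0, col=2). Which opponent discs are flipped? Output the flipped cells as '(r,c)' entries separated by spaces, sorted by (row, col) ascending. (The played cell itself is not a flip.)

Dir NW: edge -> no flip
Dir N: edge -> no flip
Dir NE: edge -> no flip
Dir W: first cell '.' (not opp) -> no flip
Dir E: opp run (0,3), next='.' -> no flip
Dir SW: first cell '.' (not opp) -> no flip
Dir S: first cell '.' (not opp) -> no flip
Dir SE: opp run (1,3) capped by B -> flip

Answer: (1,3)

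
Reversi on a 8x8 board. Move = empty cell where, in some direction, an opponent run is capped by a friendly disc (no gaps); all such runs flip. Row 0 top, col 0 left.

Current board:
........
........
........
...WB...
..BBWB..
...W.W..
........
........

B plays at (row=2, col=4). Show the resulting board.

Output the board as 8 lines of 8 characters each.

Answer: ........
........
....B...
...BB...
..BBWB..
...W.W..
........
........

Derivation:
Place B at (2,4); scan 8 dirs for brackets.
Dir NW: first cell '.' (not opp) -> no flip
Dir N: first cell '.' (not opp) -> no flip
Dir NE: first cell '.' (not opp) -> no flip
Dir W: first cell '.' (not opp) -> no flip
Dir E: first cell '.' (not opp) -> no flip
Dir SW: opp run (3,3) capped by B -> flip
Dir S: first cell 'B' (not opp) -> no flip
Dir SE: first cell '.' (not opp) -> no flip
All flips: (3,3)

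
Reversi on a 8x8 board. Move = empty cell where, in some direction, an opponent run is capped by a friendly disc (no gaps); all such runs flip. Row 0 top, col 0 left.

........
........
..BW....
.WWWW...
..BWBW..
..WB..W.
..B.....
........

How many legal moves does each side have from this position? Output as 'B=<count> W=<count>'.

-- B to move --
(1,2): no bracket -> illegal
(1,3): flips 3 -> legal
(1,4): no bracket -> illegal
(2,0): flips 1 -> legal
(2,1): no bracket -> illegal
(2,4): flips 3 -> legal
(2,5): no bracket -> illegal
(3,0): no bracket -> illegal
(3,5): no bracket -> illegal
(3,6): no bracket -> illegal
(4,0): flips 1 -> legal
(4,1): no bracket -> illegal
(4,6): flips 1 -> legal
(4,7): no bracket -> illegal
(5,1): flips 1 -> legal
(5,4): no bracket -> illegal
(5,5): no bracket -> illegal
(5,7): no bracket -> illegal
(6,1): no bracket -> illegal
(6,3): no bracket -> illegal
(6,5): no bracket -> illegal
(6,6): no bracket -> illegal
(6,7): no bracket -> illegal
B mobility = 6
-- W to move --
(1,1): flips 1 -> legal
(1,2): flips 1 -> legal
(1,3): flips 1 -> legal
(2,1): flips 1 -> legal
(3,5): no bracket -> illegal
(4,1): flips 1 -> legal
(5,1): flips 1 -> legal
(5,4): flips 2 -> legal
(5,5): flips 1 -> legal
(6,1): no bracket -> illegal
(6,3): flips 1 -> legal
(6,4): flips 2 -> legal
(7,1): no bracket -> illegal
(7,2): flips 1 -> legal
(7,3): no bracket -> illegal
W mobility = 11

Answer: B=6 W=11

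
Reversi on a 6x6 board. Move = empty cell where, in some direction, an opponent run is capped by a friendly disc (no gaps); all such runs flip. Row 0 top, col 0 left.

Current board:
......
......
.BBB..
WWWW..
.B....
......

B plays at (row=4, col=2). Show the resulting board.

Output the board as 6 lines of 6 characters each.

Answer: ......
......
.BBB..
WWBW..
.BB...
......

Derivation:
Place B at (4,2); scan 8 dirs for brackets.
Dir NW: opp run (3,1), next='.' -> no flip
Dir N: opp run (3,2) capped by B -> flip
Dir NE: opp run (3,3), next='.' -> no flip
Dir W: first cell 'B' (not opp) -> no flip
Dir E: first cell '.' (not opp) -> no flip
Dir SW: first cell '.' (not opp) -> no flip
Dir S: first cell '.' (not opp) -> no flip
Dir SE: first cell '.' (not opp) -> no flip
All flips: (3,2)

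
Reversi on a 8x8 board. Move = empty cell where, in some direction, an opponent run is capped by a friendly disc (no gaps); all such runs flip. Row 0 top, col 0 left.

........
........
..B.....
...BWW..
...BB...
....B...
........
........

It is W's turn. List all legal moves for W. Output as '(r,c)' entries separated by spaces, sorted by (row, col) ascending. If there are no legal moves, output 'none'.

Answer: (3,2) (5,2) (5,3) (6,4)

Derivation:
(1,1): no bracket -> illegal
(1,2): no bracket -> illegal
(1,3): no bracket -> illegal
(2,1): no bracket -> illegal
(2,3): no bracket -> illegal
(2,4): no bracket -> illegal
(3,1): no bracket -> illegal
(3,2): flips 1 -> legal
(4,2): no bracket -> illegal
(4,5): no bracket -> illegal
(5,2): flips 1 -> legal
(5,3): flips 1 -> legal
(5,5): no bracket -> illegal
(6,3): no bracket -> illegal
(6,4): flips 2 -> legal
(6,5): no bracket -> illegal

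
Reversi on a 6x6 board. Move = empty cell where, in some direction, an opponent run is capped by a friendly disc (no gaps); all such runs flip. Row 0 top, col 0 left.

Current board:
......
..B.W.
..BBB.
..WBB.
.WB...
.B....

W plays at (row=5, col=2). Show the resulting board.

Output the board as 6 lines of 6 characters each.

Place W at (5,2); scan 8 dirs for brackets.
Dir NW: first cell 'W' (not opp) -> no flip
Dir N: opp run (4,2) capped by W -> flip
Dir NE: first cell '.' (not opp) -> no flip
Dir W: opp run (5,1), next='.' -> no flip
Dir E: first cell '.' (not opp) -> no flip
Dir SW: edge -> no flip
Dir S: edge -> no flip
Dir SE: edge -> no flip
All flips: (4,2)

Answer: ......
..B.W.
..BBB.
..WBB.
.WW...
.BW...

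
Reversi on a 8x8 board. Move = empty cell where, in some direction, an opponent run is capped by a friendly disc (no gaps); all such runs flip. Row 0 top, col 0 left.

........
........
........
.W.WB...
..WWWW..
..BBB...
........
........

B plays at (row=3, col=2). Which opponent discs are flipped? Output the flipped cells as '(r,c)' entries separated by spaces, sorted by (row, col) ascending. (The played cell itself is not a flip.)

Dir NW: first cell '.' (not opp) -> no flip
Dir N: first cell '.' (not opp) -> no flip
Dir NE: first cell '.' (not opp) -> no flip
Dir W: opp run (3,1), next='.' -> no flip
Dir E: opp run (3,3) capped by B -> flip
Dir SW: first cell '.' (not opp) -> no flip
Dir S: opp run (4,2) capped by B -> flip
Dir SE: opp run (4,3) capped by B -> flip

Answer: (3,3) (4,2) (4,3)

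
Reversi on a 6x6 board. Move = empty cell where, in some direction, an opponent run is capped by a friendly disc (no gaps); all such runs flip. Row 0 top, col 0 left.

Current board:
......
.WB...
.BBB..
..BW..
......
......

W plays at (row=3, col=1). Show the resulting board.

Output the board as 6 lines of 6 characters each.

Place W at (3,1); scan 8 dirs for brackets.
Dir NW: first cell '.' (not opp) -> no flip
Dir N: opp run (2,1) capped by W -> flip
Dir NE: opp run (2,2), next='.' -> no flip
Dir W: first cell '.' (not opp) -> no flip
Dir E: opp run (3,2) capped by W -> flip
Dir SW: first cell '.' (not opp) -> no flip
Dir S: first cell '.' (not opp) -> no flip
Dir SE: first cell '.' (not opp) -> no flip
All flips: (2,1) (3,2)

Answer: ......
.WB...
.WBB..
.WWW..
......
......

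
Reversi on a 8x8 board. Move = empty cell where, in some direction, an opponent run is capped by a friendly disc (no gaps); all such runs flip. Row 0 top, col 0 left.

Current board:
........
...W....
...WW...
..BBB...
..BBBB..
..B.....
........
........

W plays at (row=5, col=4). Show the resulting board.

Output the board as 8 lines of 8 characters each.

Answer: ........
...W....
...WW...
..BBW...
..BBWB..
..B.W...
........
........

Derivation:
Place W at (5,4); scan 8 dirs for brackets.
Dir NW: opp run (4,3) (3,2), next='.' -> no flip
Dir N: opp run (4,4) (3,4) capped by W -> flip
Dir NE: opp run (4,5), next='.' -> no flip
Dir W: first cell '.' (not opp) -> no flip
Dir E: first cell '.' (not opp) -> no flip
Dir SW: first cell '.' (not opp) -> no flip
Dir S: first cell '.' (not opp) -> no flip
Dir SE: first cell '.' (not opp) -> no flip
All flips: (3,4) (4,4)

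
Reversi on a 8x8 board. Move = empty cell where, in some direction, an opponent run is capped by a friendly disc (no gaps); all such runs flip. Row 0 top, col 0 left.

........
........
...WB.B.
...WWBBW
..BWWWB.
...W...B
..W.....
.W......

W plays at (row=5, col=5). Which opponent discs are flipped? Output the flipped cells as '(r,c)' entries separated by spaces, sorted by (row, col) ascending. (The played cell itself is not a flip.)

Answer: (4,6)

Derivation:
Dir NW: first cell 'W' (not opp) -> no flip
Dir N: first cell 'W' (not opp) -> no flip
Dir NE: opp run (4,6) capped by W -> flip
Dir W: first cell '.' (not opp) -> no flip
Dir E: first cell '.' (not opp) -> no flip
Dir SW: first cell '.' (not opp) -> no flip
Dir S: first cell '.' (not opp) -> no flip
Dir SE: first cell '.' (not opp) -> no flip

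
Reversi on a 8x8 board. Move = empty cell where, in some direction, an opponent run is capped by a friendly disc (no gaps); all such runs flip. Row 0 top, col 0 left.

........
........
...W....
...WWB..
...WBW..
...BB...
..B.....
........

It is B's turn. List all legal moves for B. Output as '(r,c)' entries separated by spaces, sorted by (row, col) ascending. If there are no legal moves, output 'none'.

Answer: (1,3) (2,2) (2,4) (3,2) (3,6) (4,2) (4,6) (5,5)

Derivation:
(1,2): no bracket -> illegal
(1,3): flips 3 -> legal
(1,4): no bracket -> illegal
(2,2): flips 1 -> legal
(2,4): flips 1 -> legal
(2,5): no bracket -> illegal
(3,2): flips 3 -> legal
(3,6): flips 1 -> legal
(4,2): flips 1 -> legal
(4,6): flips 1 -> legal
(5,2): no bracket -> illegal
(5,5): flips 1 -> legal
(5,6): no bracket -> illegal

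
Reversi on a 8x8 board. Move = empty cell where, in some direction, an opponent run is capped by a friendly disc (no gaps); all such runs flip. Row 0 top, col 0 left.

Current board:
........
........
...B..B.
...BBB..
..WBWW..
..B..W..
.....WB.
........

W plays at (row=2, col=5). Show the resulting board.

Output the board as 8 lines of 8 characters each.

Answer: ........
........
...B.WB.
...BBW..
..WBWW..
..B..W..
.....WB.
........

Derivation:
Place W at (2,5); scan 8 dirs for brackets.
Dir NW: first cell '.' (not opp) -> no flip
Dir N: first cell '.' (not opp) -> no flip
Dir NE: first cell '.' (not opp) -> no flip
Dir W: first cell '.' (not opp) -> no flip
Dir E: opp run (2,6), next='.' -> no flip
Dir SW: opp run (3,4) (4,3) (5,2), next='.' -> no flip
Dir S: opp run (3,5) capped by W -> flip
Dir SE: first cell '.' (not opp) -> no flip
All flips: (3,5)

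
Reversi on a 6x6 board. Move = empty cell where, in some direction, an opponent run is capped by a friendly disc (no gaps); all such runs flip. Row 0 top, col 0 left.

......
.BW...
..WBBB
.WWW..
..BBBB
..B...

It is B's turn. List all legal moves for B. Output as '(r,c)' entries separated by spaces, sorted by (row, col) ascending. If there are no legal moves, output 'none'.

Answer: (0,1) (0,2) (1,3) (2,0) (2,1) (4,1)

Derivation:
(0,1): flips 1 -> legal
(0,2): flips 3 -> legal
(0,3): no bracket -> illegal
(1,3): flips 1 -> legal
(2,0): flips 1 -> legal
(2,1): flips 2 -> legal
(3,0): no bracket -> illegal
(3,4): no bracket -> illegal
(4,0): no bracket -> illegal
(4,1): flips 1 -> legal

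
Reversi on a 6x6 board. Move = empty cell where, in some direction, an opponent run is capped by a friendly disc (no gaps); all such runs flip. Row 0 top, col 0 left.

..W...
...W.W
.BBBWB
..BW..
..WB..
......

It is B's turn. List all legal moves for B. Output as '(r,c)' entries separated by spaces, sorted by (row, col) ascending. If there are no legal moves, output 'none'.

(0,1): no bracket -> illegal
(0,3): flips 1 -> legal
(0,4): flips 1 -> legal
(0,5): flips 1 -> legal
(1,1): no bracket -> illegal
(1,2): no bracket -> illegal
(1,4): no bracket -> illegal
(3,1): no bracket -> illegal
(3,4): flips 1 -> legal
(3,5): no bracket -> illegal
(4,1): flips 1 -> legal
(4,4): flips 1 -> legal
(5,1): no bracket -> illegal
(5,2): flips 1 -> legal
(5,3): no bracket -> illegal

Answer: (0,3) (0,4) (0,5) (3,4) (4,1) (4,4) (5,2)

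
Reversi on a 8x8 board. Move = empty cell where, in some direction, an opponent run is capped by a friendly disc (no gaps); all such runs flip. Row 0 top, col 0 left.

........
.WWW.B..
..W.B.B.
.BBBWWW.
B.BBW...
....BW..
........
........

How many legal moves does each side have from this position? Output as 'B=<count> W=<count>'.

Answer: B=10 W=8

Derivation:
-- B to move --
(0,0): flips 2 -> legal
(0,1): no bracket -> illegal
(0,2): flips 3 -> legal
(0,3): no bracket -> illegal
(0,4): flips 2 -> legal
(1,0): no bracket -> illegal
(1,4): no bracket -> illegal
(2,0): no bracket -> illegal
(2,1): no bracket -> illegal
(2,3): no bracket -> illegal
(2,5): flips 1 -> legal
(2,7): no bracket -> illegal
(3,7): flips 3 -> legal
(4,5): flips 1 -> legal
(4,6): flips 2 -> legal
(4,7): no bracket -> illegal
(5,3): flips 2 -> legal
(5,6): flips 1 -> legal
(6,4): no bracket -> illegal
(6,5): no bracket -> illegal
(6,6): flips 2 -> legal
B mobility = 10
-- W to move --
(0,4): no bracket -> illegal
(0,5): no bracket -> illegal
(0,6): no bracket -> illegal
(1,4): flips 1 -> legal
(1,6): flips 1 -> legal
(1,7): flips 1 -> legal
(2,0): no bracket -> illegal
(2,1): no bracket -> illegal
(2,3): no bracket -> illegal
(2,5): no bracket -> illegal
(2,7): no bracket -> illegal
(3,0): flips 3 -> legal
(3,7): no bracket -> illegal
(4,1): flips 2 -> legal
(4,5): no bracket -> illegal
(5,0): no bracket -> illegal
(5,1): no bracket -> illegal
(5,2): flips 3 -> legal
(5,3): flips 1 -> legal
(6,3): no bracket -> illegal
(6,4): flips 1 -> legal
(6,5): no bracket -> illegal
W mobility = 8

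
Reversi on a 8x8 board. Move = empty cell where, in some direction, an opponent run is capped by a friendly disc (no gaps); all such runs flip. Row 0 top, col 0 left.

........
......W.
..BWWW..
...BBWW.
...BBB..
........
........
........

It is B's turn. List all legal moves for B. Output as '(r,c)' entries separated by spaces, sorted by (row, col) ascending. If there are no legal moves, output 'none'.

Answer: (0,7) (1,2) (1,3) (1,4) (1,5) (2,6) (2,7) (3,7)

Derivation:
(0,5): no bracket -> illegal
(0,6): no bracket -> illegal
(0,7): flips 2 -> legal
(1,2): flips 1 -> legal
(1,3): flips 1 -> legal
(1,4): flips 1 -> legal
(1,5): flips 3 -> legal
(1,7): no bracket -> illegal
(2,6): flips 4 -> legal
(2,7): flips 1 -> legal
(3,2): no bracket -> illegal
(3,7): flips 2 -> legal
(4,6): no bracket -> illegal
(4,7): no bracket -> illegal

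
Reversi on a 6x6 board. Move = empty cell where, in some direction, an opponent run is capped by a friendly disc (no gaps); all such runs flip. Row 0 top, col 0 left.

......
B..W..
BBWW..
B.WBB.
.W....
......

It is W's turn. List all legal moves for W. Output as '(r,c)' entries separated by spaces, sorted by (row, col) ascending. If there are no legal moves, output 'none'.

(0,0): no bracket -> illegal
(0,1): no bracket -> illegal
(1,1): no bracket -> illegal
(1,2): no bracket -> illegal
(2,4): no bracket -> illegal
(2,5): no bracket -> illegal
(3,1): no bracket -> illegal
(3,5): flips 2 -> legal
(4,0): no bracket -> illegal
(4,2): no bracket -> illegal
(4,3): flips 1 -> legal
(4,4): flips 1 -> legal
(4,5): flips 1 -> legal

Answer: (3,5) (4,3) (4,4) (4,5)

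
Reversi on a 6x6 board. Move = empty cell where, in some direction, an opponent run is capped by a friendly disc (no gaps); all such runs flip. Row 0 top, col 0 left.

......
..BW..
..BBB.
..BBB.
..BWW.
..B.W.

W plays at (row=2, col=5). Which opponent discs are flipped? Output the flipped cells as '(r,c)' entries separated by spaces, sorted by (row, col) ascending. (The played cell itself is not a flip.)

Answer: (3,4)

Derivation:
Dir NW: first cell '.' (not opp) -> no flip
Dir N: first cell '.' (not opp) -> no flip
Dir NE: edge -> no flip
Dir W: opp run (2,4) (2,3) (2,2), next='.' -> no flip
Dir E: edge -> no flip
Dir SW: opp run (3,4) capped by W -> flip
Dir S: first cell '.' (not opp) -> no flip
Dir SE: edge -> no flip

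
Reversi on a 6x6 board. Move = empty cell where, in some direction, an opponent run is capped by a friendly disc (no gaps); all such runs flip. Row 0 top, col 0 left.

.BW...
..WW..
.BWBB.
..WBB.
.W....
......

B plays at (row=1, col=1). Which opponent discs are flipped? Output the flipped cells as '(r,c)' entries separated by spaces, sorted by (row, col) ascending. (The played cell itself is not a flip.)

Dir NW: first cell '.' (not opp) -> no flip
Dir N: first cell 'B' (not opp) -> no flip
Dir NE: opp run (0,2), next=edge -> no flip
Dir W: first cell '.' (not opp) -> no flip
Dir E: opp run (1,2) (1,3), next='.' -> no flip
Dir SW: first cell '.' (not opp) -> no flip
Dir S: first cell 'B' (not opp) -> no flip
Dir SE: opp run (2,2) capped by B -> flip

Answer: (2,2)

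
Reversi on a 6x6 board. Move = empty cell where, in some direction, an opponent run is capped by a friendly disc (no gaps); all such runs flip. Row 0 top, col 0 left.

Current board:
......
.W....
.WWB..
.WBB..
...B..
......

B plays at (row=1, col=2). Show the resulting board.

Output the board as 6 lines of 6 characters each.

Answer: ......
.WB...
.WBB..
.WBB..
...B..
......

Derivation:
Place B at (1,2); scan 8 dirs for brackets.
Dir NW: first cell '.' (not opp) -> no flip
Dir N: first cell '.' (not opp) -> no flip
Dir NE: first cell '.' (not opp) -> no flip
Dir W: opp run (1,1), next='.' -> no flip
Dir E: first cell '.' (not opp) -> no flip
Dir SW: opp run (2,1), next='.' -> no flip
Dir S: opp run (2,2) capped by B -> flip
Dir SE: first cell 'B' (not opp) -> no flip
All flips: (2,2)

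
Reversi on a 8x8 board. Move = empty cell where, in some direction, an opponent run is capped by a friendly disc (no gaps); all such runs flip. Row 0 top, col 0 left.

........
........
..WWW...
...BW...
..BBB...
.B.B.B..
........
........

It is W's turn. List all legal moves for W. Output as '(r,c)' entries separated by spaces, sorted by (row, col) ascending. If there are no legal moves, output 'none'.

(3,1): no bracket -> illegal
(3,2): flips 1 -> legal
(3,5): no bracket -> illegal
(4,0): no bracket -> illegal
(4,1): no bracket -> illegal
(4,5): no bracket -> illegal
(4,6): no bracket -> illegal
(5,0): no bracket -> illegal
(5,2): flips 1 -> legal
(5,4): flips 1 -> legal
(5,6): no bracket -> illegal
(6,0): flips 3 -> legal
(6,1): no bracket -> illegal
(6,2): no bracket -> illegal
(6,3): flips 3 -> legal
(6,4): no bracket -> illegal
(6,5): no bracket -> illegal
(6,6): flips 3 -> legal

Answer: (3,2) (5,2) (5,4) (6,0) (6,3) (6,6)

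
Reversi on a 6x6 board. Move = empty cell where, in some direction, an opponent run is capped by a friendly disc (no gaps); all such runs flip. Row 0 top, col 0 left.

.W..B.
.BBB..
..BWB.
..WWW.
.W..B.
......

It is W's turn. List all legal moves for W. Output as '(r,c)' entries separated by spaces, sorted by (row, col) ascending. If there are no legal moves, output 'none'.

Answer: (0,0) (0,2) (0,3) (1,4) (1,5) (2,1) (2,5) (5,4) (5,5)

Derivation:
(0,0): flips 2 -> legal
(0,2): flips 2 -> legal
(0,3): flips 1 -> legal
(0,5): no bracket -> illegal
(1,0): no bracket -> illegal
(1,4): flips 1 -> legal
(1,5): flips 1 -> legal
(2,0): no bracket -> illegal
(2,1): flips 2 -> legal
(2,5): flips 1 -> legal
(3,1): no bracket -> illegal
(3,5): no bracket -> illegal
(4,3): no bracket -> illegal
(4,5): no bracket -> illegal
(5,3): no bracket -> illegal
(5,4): flips 1 -> legal
(5,5): flips 1 -> legal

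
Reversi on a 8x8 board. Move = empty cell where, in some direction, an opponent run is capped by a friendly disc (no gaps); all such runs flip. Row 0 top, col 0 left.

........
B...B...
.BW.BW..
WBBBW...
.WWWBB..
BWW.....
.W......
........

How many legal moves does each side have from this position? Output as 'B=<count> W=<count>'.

-- B to move --
(1,1): flips 1 -> legal
(1,2): flips 1 -> legal
(1,3): flips 1 -> legal
(1,5): no bracket -> illegal
(1,6): no bracket -> illegal
(2,0): no bracket -> illegal
(2,3): flips 2 -> legal
(2,6): flips 1 -> legal
(3,5): flips 1 -> legal
(3,6): flips 1 -> legal
(4,0): flips 3 -> legal
(5,3): flips 4 -> legal
(5,4): flips 1 -> legal
(6,0): flips 2 -> legal
(6,2): flips 2 -> legal
(6,3): no bracket -> illegal
(7,0): no bracket -> illegal
(7,1): flips 3 -> legal
(7,2): flips 1 -> legal
B mobility = 14
-- W to move --
(0,0): no bracket -> illegal
(0,1): no bracket -> illegal
(0,3): flips 1 -> legal
(0,4): flips 2 -> legal
(0,5): no bracket -> illegal
(1,1): flips 2 -> legal
(1,2): flips 1 -> legal
(1,3): no bracket -> illegal
(1,5): flips 2 -> legal
(2,0): flips 2 -> legal
(2,3): flips 3 -> legal
(3,5): no bracket -> illegal
(3,6): no bracket -> illegal
(4,0): flips 1 -> legal
(4,6): flips 2 -> legal
(5,3): no bracket -> illegal
(5,4): flips 1 -> legal
(5,5): flips 2 -> legal
(5,6): flips 1 -> legal
(6,0): no bracket -> illegal
W mobility = 12

Answer: B=14 W=12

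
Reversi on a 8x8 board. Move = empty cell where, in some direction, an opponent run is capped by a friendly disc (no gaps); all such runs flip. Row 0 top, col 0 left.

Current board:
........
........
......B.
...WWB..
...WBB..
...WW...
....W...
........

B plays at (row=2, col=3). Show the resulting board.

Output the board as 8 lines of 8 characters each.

Place B at (2,3); scan 8 dirs for brackets.
Dir NW: first cell '.' (not opp) -> no flip
Dir N: first cell '.' (not opp) -> no flip
Dir NE: first cell '.' (not opp) -> no flip
Dir W: first cell '.' (not opp) -> no flip
Dir E: first cell '.' (not opp) -> no flip
Dir SW: first cell '.' (not opp) -> no flip
Dir S: opp run (3,3) (4,3) (5,3), next='.' -> no flip
Dir SE: opp run (3,4) capped by B -> flip
All flips: (3,4)

Answer: ........
........
...B..B.
...WBB..
...WBB..
...WW...
....W...
........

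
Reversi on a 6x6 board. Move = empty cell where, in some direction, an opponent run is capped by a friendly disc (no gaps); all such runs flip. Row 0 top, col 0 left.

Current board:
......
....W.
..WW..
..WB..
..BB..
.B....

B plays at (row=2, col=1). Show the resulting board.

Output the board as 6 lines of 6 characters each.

Place B at (2,1); scan 8 dirs for brackets.
Dir NW: first cell '.' (not opp) -> no flip
Dir N: first cell '.' (not opp) -> no flip
Dir NE: first cell '.' (not opp) -> no flip
Dir W: first cell '.' (not opp) -> no flip
Dir E: opp run (2,2) (2,3), next='.' -> no flip
Dir SW: first cell '.' (not opp) -> no flip
Dir S: first cell '.' (not opp) -> no flip
Dir SE: opp run (3,2) capped by B -> flip
All flips: (3,2)

Answer: ......
....W.
.BWW..
..BB..
..BB..
.B....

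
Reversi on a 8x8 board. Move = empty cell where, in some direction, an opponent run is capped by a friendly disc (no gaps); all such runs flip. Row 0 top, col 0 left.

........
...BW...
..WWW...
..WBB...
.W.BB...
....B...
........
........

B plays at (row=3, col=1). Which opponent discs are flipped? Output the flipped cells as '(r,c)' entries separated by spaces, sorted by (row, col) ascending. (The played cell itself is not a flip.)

Dir NW: first cell '.' (not opp) -> no flip
Dir N: first cell '.' (not opp) -> no flip
Dir NE: opp run (2,2) capped by B -> flip
Dir W: first cell '.' (not opp) -> no flip
Dir E: opp run (3,2) capped by B -> flip
Dir SW: first cell '.' (not opp) -> no flip
Dir S: opp run (4,1), next='.' -> no flip
Dir SE: first cell '.' (not opp) -> no flip

Answer: (2,2) (3,2)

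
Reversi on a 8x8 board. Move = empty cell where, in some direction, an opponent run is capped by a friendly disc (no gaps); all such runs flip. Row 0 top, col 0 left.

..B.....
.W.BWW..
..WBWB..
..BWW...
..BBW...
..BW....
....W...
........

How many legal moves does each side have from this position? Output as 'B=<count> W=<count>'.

Answer: B=13 W=12

Derivation:
-- B to move --
(0,0): no bracket -> illegal
(0,1): no bracket -> illegal
(0,3): flips 1 -> legal
(0,4): no bracket -> illegal
(0,5): flips 2 -> legal
(0,6): flips 3 -> legal
(1,0): no bracket -> illegal
(1,2): flips 1 -> legal
(1,6): flips 2 -> legal
(2,0): flips 1 -> legal
(2,1): flips 1 -> legal
(2,6): no bracket -> illegal
(3,1): flips 1 -> legal
(3,5): flips 3 -> legal
(4,5): flips 2 -> legal
(5,4): flips 1 -> legal
(5,5): no bracket -> illegal
(6,2): no bracket -> illegal
(6,3): flips 1 -> legal
(6,5): no bracket -> illegal
(7,3): no bracket -> illegal
(7,4): no bracket -> illegal
(7,5): flips 2 -> legal
B mobility = 13
-- W to move --
(0,1): no bracket -> illegal
(0,3): flips 2 -> legal
(0,4): flips 1 -> legal
(1,2): flips 2 -> legal
(1,6): flips 1 -> legal
(2,1): no bracket -> illegal
(2,6): flips 1 -> legal
(3,1): flips 2 -> legal
(3,5): flips 1 -> legal
(3,6): flips 1 -> legal
(4,1): flips 4 -> legal
(5,1): flips 2 -> legal
(5,4): no bracket -> illegal
(6,1): flips 2 -> legal
(6,2): flips 3 -> legal
(6,3): no bracket -> illegal
W mobility = 12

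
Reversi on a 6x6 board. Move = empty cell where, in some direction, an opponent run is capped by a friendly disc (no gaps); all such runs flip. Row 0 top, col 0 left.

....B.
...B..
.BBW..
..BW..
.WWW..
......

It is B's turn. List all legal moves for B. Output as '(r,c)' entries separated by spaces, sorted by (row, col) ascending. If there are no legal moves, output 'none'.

(1,2): no bracket -> illegal
(1,4): flips 1 -> legal
(2,4): flips 1 -> legal
(3,0): no bracket -> illegal
(3,1): no bracket -> illegal
(3,4): flips 1 -> legal
(4,0): no bracket -> illegal
(4,4): flips 1 -> legal
(5,0): flips 1 -> legal
(5,1): no bracket -> illegal
(5,2): flips 1 -> legal
(5,3): flips 3 -> legal
(5,4): flips 1 -> legal

Answer: (1,4) (2,4) (3,4) (4,4) (5,0) (5,2) (5,3) (5,4)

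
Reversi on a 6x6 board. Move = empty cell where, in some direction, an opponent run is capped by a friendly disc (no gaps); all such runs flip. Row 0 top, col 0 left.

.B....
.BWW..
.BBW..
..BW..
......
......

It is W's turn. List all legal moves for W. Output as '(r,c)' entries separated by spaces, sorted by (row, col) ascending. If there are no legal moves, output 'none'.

(0,0): flips 2 -> legal
(0,2): no bracket -> illegal
(1,0): flips 1 -> legal
(2,0): flips 2 -> legal
(3,0): flips 1 -> legal
(3,1): flips 2 -> legal
(4,1): flips 1 -> legal
(4,2): flips 2 -> legal
(4,3): no bracket -> illegal

Answer: (0,0) (1,0) (2,0) (3,0) (3,1) (4,1) (4,2)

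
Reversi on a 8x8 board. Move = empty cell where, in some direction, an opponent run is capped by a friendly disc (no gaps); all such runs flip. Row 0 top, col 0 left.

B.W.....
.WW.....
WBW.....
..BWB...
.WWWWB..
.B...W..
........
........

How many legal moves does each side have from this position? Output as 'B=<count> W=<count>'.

Answer: B=11 W=10

Derivation:
-- B to move --
(0,1): flips 1 -> legal
(0,3): flips 1 -> legal
(1,0): no bracket -> illegal
(1,3): no bracket -> illegal
(2,3): flips 1 -> legal
(2,4): flips 2 -> legal
(3,0): no bracket -> illegal
(3,1): flips 1 -> legal
(3,5): no bracket -> illegal
(4,0): flips 4 -> legal
(4,6): no bracket -> illegal
(5,0): flips 1 -> legal
(5,2): flips 2 -> legal
(5,3): no bracket -> illegal
(5,4): flips 2 -> legal
(5,6): no bracket -> illegal
(6,4): no bracket -> illegal
(6,5): flips 1 -> legal
(6,6): flips 5 -> legal
B mobility = 11
-- W to move --
(0,1): no bracket -> illegal
(1,0): flips 2 -> legal
(2,3): flips 1 -> legal
(2,4): flips 1 -> legal
(2,5): flips 1 -> legal
(3,0): flips 1 -> legal
(3,1): flips 2 -> legal
(3,5): flips 2 -> legal
(3,6): no bracket -> illegal
(4,0): no bracket -> illegal
(4,6): flips 1 -> legal
(5,0): no bracket -> illegal
(5,2): no bracket -> illegal
(5,4): no bracket -> illegal
(5,6): no bracket -> illegal
(6,0): flips 1 -> legal
(6,1): flips 1 -> legal
(6,2): no bracket -> illegal
W mobility = 10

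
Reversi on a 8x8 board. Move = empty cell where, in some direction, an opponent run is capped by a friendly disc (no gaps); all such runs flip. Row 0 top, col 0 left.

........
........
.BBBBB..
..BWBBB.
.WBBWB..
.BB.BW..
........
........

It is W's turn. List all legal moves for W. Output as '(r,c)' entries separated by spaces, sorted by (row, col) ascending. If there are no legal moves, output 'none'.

(1,0): no bracket -> illegal
(1,1): flips 1 -> legal
(1,2): no bracket -> illegal
(1,3): flips 1 -> legal
(1,4): flips 4 -> legal
(1,5): flips 4 -> legal
(1,6): no bracket -> illegal
(2,0): no bracket -> illegal
(2,6): flips 1 -> legal
(2,7): no bracket -> illegal
(3,0): no bracket -> illegal
(3,1): flips 1 -> legal
(3,7): flips 3 -> legal
(4,0): no bracket -> illegal
(4,6): flips 1 -> legal
(4,7): no bracket -> illegal
(5,0): no bracket -> illegal
(5,3): flips 2 -> legal
(5,6): no bracket -> illegal
(6,0): flips 2 -> legal
(6,1): flips 1 -> legal
(6,2): no bracket -> illegal
(6,3): flips 1 -> legal
(6,4): flips 1 -> legal
(6,5): no bracket -> illegal

Answer: (1,1) (1,3) (1,4) (1,5) (2,6) (3,1) (3,7) (4,6) (5,3) (6,0) (6,1) (6,3) (6,4)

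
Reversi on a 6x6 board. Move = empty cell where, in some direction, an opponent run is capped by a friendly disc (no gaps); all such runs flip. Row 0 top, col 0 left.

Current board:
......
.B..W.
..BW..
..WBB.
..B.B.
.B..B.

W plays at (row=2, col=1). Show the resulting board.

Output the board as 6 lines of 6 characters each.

Place W at (2,1); scan 8 dirs for brackets.
Dir NW: first cell '.' (not opp) -> no flip
Dir N: opp run (1,1), next='.' -> no flip
Dir NE: first cell '.' (not opp) -> no flip
Dir W: first cell '.' (not opp) -> no flip
Dir E: opp run (2,2) capped by W -> flip
Dir SW: first cell '.' (not opp) -> no flip
Dir S: first cell '.' (not opp) -> no flip
Dir SE: first cell 'W' (not opp) -> no flip
All flips: (2,2)

Answer: ......
.B..W.
.WWW..
..WBB.
..B.B.
.B..B.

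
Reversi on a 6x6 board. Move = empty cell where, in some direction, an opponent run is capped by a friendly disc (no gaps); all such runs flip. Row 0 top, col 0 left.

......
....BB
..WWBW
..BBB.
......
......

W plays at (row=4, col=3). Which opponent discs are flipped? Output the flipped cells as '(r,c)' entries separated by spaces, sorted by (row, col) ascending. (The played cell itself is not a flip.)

Answer: (3,3) (3,4)

Derivation:
Dir NW: opp run (3,2), next='.' -> no flip
Dir N: opp run (3,3) capped by W -> flip
Dir NE: opp run (3,4) capped by W -> flip
Dir W: first cell '.' (not opp) -> no flip
Dir E: first cell '.' (not opp) -> no flip
Dir SW: first cell '.' (not opp) -> no flip
Dir S: first cell '.' (not opp) -> no flip
Dir SE: first cell '.' (not opp) -> no flip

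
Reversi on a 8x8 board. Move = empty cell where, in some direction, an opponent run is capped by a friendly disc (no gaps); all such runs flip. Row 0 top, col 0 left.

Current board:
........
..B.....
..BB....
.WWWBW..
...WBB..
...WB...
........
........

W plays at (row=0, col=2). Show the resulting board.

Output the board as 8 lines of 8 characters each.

Place W at (0,2); scan 8 dirs for brackets.
Dir NW: edge -> no flip
Dir N: edge -> no flip
Dir NE: edge -> no flip
Dir W: first cell '.' (not opp) -> no flip
Dir E: first cell '.' (not opp) -> no flip
Dir SW: first cell '.' (not opp) -> no flip
Dir S: opp run (1,2) (2,2) capped by W -> flip
Dir SE: first cell '.' (not opp) -> no flip
All flips: (1,2) (2,2)

Answer: ..W.....
..W.....
..WB....
.WWWBW..
...WBB..
...WB...
........
........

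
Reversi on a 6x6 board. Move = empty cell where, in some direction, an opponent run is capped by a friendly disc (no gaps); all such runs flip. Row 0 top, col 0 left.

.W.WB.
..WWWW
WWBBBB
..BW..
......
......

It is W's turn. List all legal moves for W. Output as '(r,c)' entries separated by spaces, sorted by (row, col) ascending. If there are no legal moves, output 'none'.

Answer: (0,5) (1,1) (3,1) (3,4) (3,5) (4,1) (4,2) (4,3)

Derivation:
(0,5): flips 1 -> legal
(1,1): flips 1 -> legal
(3,1): flips 2 -> legal
(3,4): flips 2 -> legal
(3,5): flips 2 -> legal
(4,1): flips 2 -> legal
(4,2): flips 2 -> legal
(4,3): flips 1 -> legal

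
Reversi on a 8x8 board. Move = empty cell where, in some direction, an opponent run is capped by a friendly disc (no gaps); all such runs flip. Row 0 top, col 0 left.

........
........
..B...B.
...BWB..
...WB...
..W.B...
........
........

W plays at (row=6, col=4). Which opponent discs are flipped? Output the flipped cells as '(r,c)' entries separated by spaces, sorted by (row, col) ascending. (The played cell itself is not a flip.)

Dir NW: first cell '.' (not opp) -> no flip
Dir N: opp run (5,4) (4,4) capped by W -> flip
Dir NE: first cell '.' (not opp) -> no flip
Dir W: first cell '.' (not opp) -> no flip
Dir E: first cell '.' (not opp) -> no flip
Dir SW: first cell '.' (not opp) -> no flip
Dir S: first cell '.' (not opp) -> no flip
Dir SE: first cell '.' (not opp) -> no flip

Answer: (4,4) (5,4)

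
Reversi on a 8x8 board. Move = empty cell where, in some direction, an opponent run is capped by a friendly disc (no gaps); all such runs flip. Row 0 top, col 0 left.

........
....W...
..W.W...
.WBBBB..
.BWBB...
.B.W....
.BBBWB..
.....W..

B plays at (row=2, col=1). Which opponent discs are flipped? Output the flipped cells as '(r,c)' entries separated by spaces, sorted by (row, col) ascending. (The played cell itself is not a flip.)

Dir NW: first cell '.' (not opp) -> no flip
Dir N: first cell '.' (not opp) -> no flip
Dir NE: first cell '.' (not opp) -> no flip
Dir W: first cell '.' (not opp) -> no flip
Dir E: opp run (2,2), next='.' -> no flip
Dir SW: first cell '.' (not opp) -> no flip
Dir S: opp run (3,1) capped by B -> flip
Dir SE: first cell 'B' (not opp) -> no flip

Answer: (3,1)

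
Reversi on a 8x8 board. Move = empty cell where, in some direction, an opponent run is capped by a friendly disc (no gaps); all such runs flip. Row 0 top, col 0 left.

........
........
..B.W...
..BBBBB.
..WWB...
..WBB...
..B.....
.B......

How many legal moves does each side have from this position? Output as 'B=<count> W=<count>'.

Answer: B=7 W=11

Derivation:
-- B to move --
(1,3): flips 1 -> legal
(1,4): flips 1 -> legal
(1,5): flips 1 -> legal
(2,3): no bracket -> illegal
(2,5): no bracket -> illegal
(3,1): flips 1 -> legal
(4,1): flips 2 -> legal
(5,1): flips 2 -> legal
(6,1): flips 2 -> legal
(6,3): no bracket -> illegal
B mobility = 7
-- W to move --
(1,1): no bracket -> illegal
(1,2): flips 2 -> legal
(1,3): no bracket -> illegal
(2,1): flips 1 -> legal
(2,3): flips 1 -> legal
(2,5): flips 1 -> legal
(2,6): no bracket -> illegal
(2,7): no bracket -> illegal
(3,1): no bracket -> illegal
(3,7): no bracket -> illegal
(4,1): no bracket -> illegal
(4,5): flips 1 -> legal
(4,6): flips 1 -> legal
(4,7): no bracket -> illegal
(5,1): no bracket -> illegal
(5,5): flips 2 -> legal
(6,0): no bracket -> illegal
(6,1): no bracket -> illegal
(6,3): flips 1 -> legal
(6,4): flips 4 -> legal
(6,5): flips 1 -> legal
(7,0): no bracket -> illegal
(7,2): flips 1 -> legal
(7,3): no bracket -> illegal
W mobility = 11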